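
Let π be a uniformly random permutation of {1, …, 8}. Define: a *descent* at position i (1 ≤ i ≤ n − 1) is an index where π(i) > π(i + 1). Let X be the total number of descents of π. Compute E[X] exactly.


Write X = Σ X_I over i = 1, …, 7, with X_I the indicator of one descent.
There are 7 indicators.
For each fixed i, the pair (π(i), π(i+1)) is a uniformly random ordered pair of distinct values from {1, …, 8}; by symmetry P[π(i) > π(i+1)] = 1/2.
By linearity: E[X] = 7 · (1/2) = (8 − 1) · (1/2) = 7/2 ≈ 3.5000.

E[X] = 7/2 = 3.5000.


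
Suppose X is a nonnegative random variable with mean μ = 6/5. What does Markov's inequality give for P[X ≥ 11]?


μ = E[X] = 6/5, a = 11.
Markov: P[X ≥ 11] ≤ μ/a = (6/5)/11 = 6/55.
Numerically: ≈ 0.109.
(Since a = 11 > μ = 1.200, the bound 6/55 is < 1 and informative.)

P[X ≥ 11] ≤ 6/55 ≈ 0.109.


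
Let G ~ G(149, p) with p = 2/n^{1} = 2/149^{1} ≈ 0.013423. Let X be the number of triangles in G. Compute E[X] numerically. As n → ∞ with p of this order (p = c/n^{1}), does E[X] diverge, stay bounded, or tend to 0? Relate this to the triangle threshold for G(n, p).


Number of potential triangles: C(149, 3) = 540274.
Each occurs with probability p³ ≈ (0.013423)³ ≈ 2.4184170e-06.
By linearity: E[X] = C(149, 3)·p³ ≈ 540274 · 2.4184170e-06 ≈ 1.30661.
Here α = 1, so p = 2/n is exactly at the triangle threshold p ~ 1/n. Asymptotically E[X] → c³/6 = 2³/6 = 4/3 ≈ 1.33333, a bounded constant. In this regime the triangle count is asymptotically Poisson(c³/6).

E[X] ≈ 1.30661; in regime p = Θ(1/n^{1}) E[X] stays bounded (at the triangle threshold p ~ 1/n).


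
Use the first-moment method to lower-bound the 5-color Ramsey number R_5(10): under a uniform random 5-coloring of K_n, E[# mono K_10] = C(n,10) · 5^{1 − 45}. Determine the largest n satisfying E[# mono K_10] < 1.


We need C(n, 10) · 5^{1 − 45} < 1, i.e. C(n, 10) < 5^{45 − 1} = 5684341886080801486968994140625.
Check values of n near the boundary:
  n = 5386: C(5386, 10) = 5613966214234562222231428510561; 5613966214234562222231428510561 < 5684341886080801486968994140625? YES
  n = 5387: C(5387, 10) = 5624406917627224603154306376491; 5624406917627224603154306376491 < 5684341886080801486968994140625? YES
  n = 5388: C(5388, 10) = 5634865093375880654852250419586; 5634865093375880654852250419586 < 5684341886080801486968994140625? YES
  n = 5389: C(5389, 10) = 5645340767466558997768874792926; 5645340767466558997768874792926 < 5684341886080801486968994140625? YES
  n = 5390: C(5390, 10) = 5655833965919099070255434039753; 5655833965919099070255434039753 < 5684341886080801486968994140625? YES
  n = 5391: C(5391, 10) = 5666344714787188828795213697883; 5666344714787188828795213697883 < 5684341886080801486968994140625? YES
  n = 5392: C(5392, 10) = 5676873040158402483252283957448; 5676873040158402483252283957448 < 5684341886080801486968994140625? YES
  n = 5393: C(5393, 10) = 5687418968154238267170642278008; 5687418968154238267170642278008 < 5684341886080801486968994140625? NO
  n = 5394: C(5394, 10) = 5697982524930156243149785372878; 5697982524930156243149785372878 < 5684341886080801486968994140625? NO
The largest n with C(n, 10) < 5684341886080801486968994140625 is n = 5392 (where E[X] = 5676873040158402483252283957448/5684341886080801486968994140625 ≈ 0.9987). Hence R_5(10) > 5392, i.e. R_5(10) ≥ 5393.

Largest n = 5392; hence R_5(10) > 5392.


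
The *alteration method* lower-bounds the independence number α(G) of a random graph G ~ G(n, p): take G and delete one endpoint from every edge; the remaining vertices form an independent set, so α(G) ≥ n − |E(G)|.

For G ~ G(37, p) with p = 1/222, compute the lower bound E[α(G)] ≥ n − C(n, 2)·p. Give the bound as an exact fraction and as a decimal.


E[|E(G)|] = C(37, 2)·p = 666 · (1/222) = 3.
E[α(G)] ≥ n − E[|E(G)|] = 37 − 3 = 34.
Numerically: ≈ 34.000000.
(This is only a lower bound; the true E[α(G)] may be larger.)

E[α(G)] ≥ 34 ≈ 34.000000.


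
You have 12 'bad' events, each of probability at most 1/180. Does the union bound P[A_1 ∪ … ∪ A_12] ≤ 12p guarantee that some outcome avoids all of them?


Union bound: P[∪_{i=1}^{12} A_i] ≤ Σ_i P[A_i] ≤ 12·p = 12·(1/180) = 1/15.
Numerically: 1/15 ≈ 0.066667.
Is 1/15 < 1? YES.
Since P[∪ A_i] ≤ 1/15 < 1, the complement has P[∩ A_i^c] ≥ 1 − 1/15 = 14/15 > 0, so some outcome avoids every A_i.

12·p = 1/15 ≈ 0.066667; existence CERTIFIED by the union bound.


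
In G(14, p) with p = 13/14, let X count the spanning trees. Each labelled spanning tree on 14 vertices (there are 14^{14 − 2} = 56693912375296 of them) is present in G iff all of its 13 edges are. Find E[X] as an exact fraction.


K_14 has 14^{14 − 2} = 56693912375296 labelled spanning trees.
For each such spanning tree H, let X_H = 1 if all 13 edges of H are present in G. Then P[X_H = 1] = p^{13} = (13/14)^{13} = 302875106592253/793714773254144.
By linearity: E[X] = Σ_H E[X_H] = 56693912375296 · p^{13} = 56693912375296 · 302875106592253/793714773254144 = 302875106592253/14.
Numerically: E[X] ≈ 2.16e+13.

E[X] = 56693912375296 · (13/14)^{13} = 302875106592253/14 ≈ 2.16e+13.


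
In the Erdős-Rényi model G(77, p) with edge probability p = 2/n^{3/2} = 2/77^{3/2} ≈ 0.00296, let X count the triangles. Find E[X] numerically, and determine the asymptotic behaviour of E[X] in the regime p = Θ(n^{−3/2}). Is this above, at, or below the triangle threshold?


Number of potential triangles: C(77, 3) = 73150.
Each occurs with probability p³ ≈ (0.00296)³ ≈ 2.59347e-08.
By linearity: E[X] = C(77, 3)·p³ ≈ 73150 · 2.59347e-08 ≈ 0.002.
Since α = 3/2 > 1, p = c/n^{3/2} = o(1/n) is below the triangle threshold p ~ 1/n. Asymptotically E[X] ~ (c³/6)·n^{3(1−α)} = (2³/6)·n^{-1.5} → 0, so by Markov's inequality G has no triangles w.h.p.

E[X] ≈ 0.002; in regime p = Θ(1/n^{3/2}) E[X] tends to 0 (below the triangle threshold p ~ 1/n).


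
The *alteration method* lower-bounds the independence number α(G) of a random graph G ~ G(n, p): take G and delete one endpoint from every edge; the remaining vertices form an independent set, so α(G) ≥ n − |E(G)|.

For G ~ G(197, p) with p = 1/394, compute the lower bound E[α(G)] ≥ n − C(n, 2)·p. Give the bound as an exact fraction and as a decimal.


E[|E(G)|] = C(197, 2)·p = 19306 · (1/394) = 49.
E[α(G)] ≥ n − E[|E(G)|] = 197 − 49 = 148.
Numerically: ≈ 148.00000.
(This is only a lower bound; the true E[α(G)] may be larger.)

E[α(G)] ≥ 148 ≈ 148.00000.


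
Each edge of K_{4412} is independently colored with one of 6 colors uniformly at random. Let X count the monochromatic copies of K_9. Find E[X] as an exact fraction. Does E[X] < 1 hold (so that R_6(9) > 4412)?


E[X] = C(4412, 9) · 6^{1 − 36} = 1731452449760113018141823620 · 6^{−35} = 1731452449760113018141823620/1719070799748422591028658176.
As a reduced fraction: E[X] = 432863112440028254535455905/429767699937105647757164544 ≈ 1.0072.
Is E[X] < 1? NO.
Since E[X] ≥ 1, the first-moment bound is inconclusive at n = 4412; it does NOT by itself certify R_6(9) > 4412.

E[X] = 432863112440028254535455905/429767699937105647757164544 ≈ 1.0072; E[X] ≥ 1; first-moment method inconclusive here.


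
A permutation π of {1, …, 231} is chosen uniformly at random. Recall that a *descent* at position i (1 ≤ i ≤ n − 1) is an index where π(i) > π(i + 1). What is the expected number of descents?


Write X = Σ X_I over i = 1, …, 230, with X_I the indicator of one descent.
There are 230 indicators.
For each fixed i, the pair (π(i), π(i+1)) is a uniformly random ordered pair of distinct values from {1, …, 231}; by symmetry P[π(i) > π(i+1)] = 1/2.
By linearity: E[X] = 230 · (1/2) = (231 − 1) · (1/2) = 115 ≈ 115.000000.

E[X] = 115 = 115.000000.


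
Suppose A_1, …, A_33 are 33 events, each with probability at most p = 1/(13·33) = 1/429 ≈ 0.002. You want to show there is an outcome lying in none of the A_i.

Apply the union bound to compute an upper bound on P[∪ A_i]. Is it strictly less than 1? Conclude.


Union bound: P[∪_{i=1}^{33} A_i] ≤ Σ_i P[A_i] ≤ 33·p = 33·(1/429) = 1/13.
Numerically: 1/13 ≈ 0.077.
Is 1/13 < 1? YES.
Since P[∪ A_i] ≤ 1/13 < 1, the complement has P[∩ A_i^c] ≥ 1 − 1/13 = 12/13 > 0, so some outcome avoids every A_i.

33·p = 1/13 ≈ 0.077; existence CERTIFIED by the union bound.


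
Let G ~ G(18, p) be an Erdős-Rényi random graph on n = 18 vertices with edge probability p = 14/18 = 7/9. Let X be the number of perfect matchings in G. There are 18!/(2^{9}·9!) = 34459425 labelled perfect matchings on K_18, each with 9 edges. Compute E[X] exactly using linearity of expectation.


K_18 has 18!/(2^{9}·9!) = 34459425 labelled perfect matchings.
For each such perfect matching H, let X_H = 1 if all 9 edges of H are present in G. Then P[X_H = 1] = p^{9} = (7/9)^{9} = 40353607/387420489.
Summing the indicators: E[X] = Σ_H E[X_H] = 34459425 · p^{9} = 34459425 · 40353607/387420489 = 17167433257975/4782969.
Numerically: E[X] ≈ 3.5893e+06.

E[X] = 34459425 · (7/9)^{9} = 17167433257975/4782969 ≈ 3.5893e+06.


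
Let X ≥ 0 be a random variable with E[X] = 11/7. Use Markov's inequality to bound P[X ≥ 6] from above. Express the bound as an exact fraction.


μ = E[X] = 11/7, a = 6.
Markov: P[X ≥ 6] ≤ μ/a = (11/7)/6 = 11/42.
Numerically: ≈ 0.2619.
(Since a = 6 > μ = 1.5714, the bound 11/42 is < 1 and informative.)

P[X ≥ 6] ≤ 11/42 ≈ 0.2619.


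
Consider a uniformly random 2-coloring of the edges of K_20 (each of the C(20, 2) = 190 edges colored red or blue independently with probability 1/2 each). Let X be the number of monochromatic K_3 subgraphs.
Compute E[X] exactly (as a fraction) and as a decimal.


Let X = Σ_S X_S over the C(20, 3) = 1140 subsets S of size 3, where X_S = 1 if the K_3 on S is monochromatic.
For a fixed S, the K_3 on S has C(3, 2) = 3 edges. P[all 3 edges red] = (1/2)^3, and likewise for blue, so P[monochromatic] = 2·(1/2)^3 = 2^{1 − 3} = 1/4.
By linearity: E[X] = C(20, 3) · 2^{1 − 3} = 1140 · 1/4 = 285.
Numerically: E[X] ≈ 285.0000.

E[X] = C(20,3)·2^(1−C(3,2)) = 285 ≈ 285.0000.


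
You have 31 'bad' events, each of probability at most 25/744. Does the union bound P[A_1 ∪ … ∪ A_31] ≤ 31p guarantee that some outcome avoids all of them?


Union bound: P[∪_{i=1}^{31} A_i] ≤ Σ_i P[A_i] ≤ 31·p = 31·(25/744) = 25/24.
Numerically: 25/24 ≈ 1.0417.
Is 25/24 < 1? NO.
Since the bound 25/24 is ≥ 1, the union bound is uninformative here; it does NOT by itself certify existence.

31·p = 25/24 ≈ 1.0417; existence NOT certified by the union bound.


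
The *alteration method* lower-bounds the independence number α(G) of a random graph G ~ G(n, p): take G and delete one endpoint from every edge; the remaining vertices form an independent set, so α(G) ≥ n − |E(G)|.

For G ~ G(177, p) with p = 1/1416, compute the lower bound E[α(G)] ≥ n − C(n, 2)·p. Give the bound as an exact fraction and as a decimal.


E[|E(G)|] = C(177, 2)·p = 15576 · (1/1416) = 11.
E[α(G)] ≥ n − E[|E(G)|] = 177 − 11 = 166.
Numerically: ≈ 166.000000.
(This is only a lower bound; the true E[α(G)] may be larger.)

E[α(G)] ≥ 166 ≈ 166.000000.


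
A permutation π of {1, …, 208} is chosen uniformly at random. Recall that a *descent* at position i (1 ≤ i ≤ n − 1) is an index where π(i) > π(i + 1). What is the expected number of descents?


Write X = Σ X_I over i = 1, …, 207, with X_I the indicator of one descent.
There are 207 indicators.
For each fixed i, the pair (π(i), π(i+1)) is a uniformly random ordered pair of distinct values from {1, …, 208}; by symmetry P[π(i) > π(i+1)] = 1/2.
By linearity: E[X] = 207 · (1/2) = (208 − 1) · (1/2) = 207/2 ≈ 103.5000.

E[X] = 207/2 = 103.5000.


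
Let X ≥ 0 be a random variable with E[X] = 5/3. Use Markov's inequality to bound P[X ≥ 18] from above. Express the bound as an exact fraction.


μ = E[X] = 5/3, a = 18.
Markov: P[X ≥ 18] ≤ μ/a = (5/3)/18 = 5/54.
Numerically: ≈ 0.09259.
(Since a = 18 > μ = 1.66667, the bound 5/54 is < 1 and informative.)

P[X ≥ 18] ≤ 5/54 ≈ 0.09259.


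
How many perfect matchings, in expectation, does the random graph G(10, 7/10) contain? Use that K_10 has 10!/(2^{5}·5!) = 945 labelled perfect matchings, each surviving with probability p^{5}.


K_10 has 10!/(2^{5}·5!) = 945 labelled perfect matchings.
For each such perfect matching H, let X_H = 1 if all 5 edges of H are present in G. Then P[X_H = 1] = p^{5} = (7/10)^{5} = 16807/100000.
By linearity: E[X] = Σ_H E[X_H] = 945 · p^{5} = 945 · 16807/100000 = 3176523/20000.
Numerically: E[X] ≈ 158.83.

E[X] = 945 · (7/10)^{5} = 3176523/20000 ≈ 158.83.


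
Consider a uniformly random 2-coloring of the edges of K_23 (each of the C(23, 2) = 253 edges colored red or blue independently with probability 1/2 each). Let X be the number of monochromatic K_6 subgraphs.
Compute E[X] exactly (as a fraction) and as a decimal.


Let X = Σ_S X_S over the C(23, 6) = 100947 subsets S of size 6, where X_S = 1 if the K_6 on S is monochromatic.
For a fixed S, the K_6 on S has C(6, 2) = 15 edges. P[all 15 edges red] = (1/2)^15, and likewise for blue, so P[monochromatic] = 2·(1/2)^15 = 2^{1 − 15} = 1/16384.
By linearity: E[X] = C(23, 6) · 2^{1 − 15} = 100947 · 1/16384 = 100947/16384.
Numerically: E[X] ≈ 6.161.

E[X] = C(23,6)·2^(1−C(6,2)) = 100947/16384 ≈ 6.161.


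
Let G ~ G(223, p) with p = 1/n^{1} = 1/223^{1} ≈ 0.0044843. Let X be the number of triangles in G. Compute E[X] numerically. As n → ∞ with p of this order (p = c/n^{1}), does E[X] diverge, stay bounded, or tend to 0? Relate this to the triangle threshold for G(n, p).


Number of potential triangles: C(223, 3) = 1823471.
Each occurs with probability p³ ≈ (0.0044843)³ ≈ 9.01748463e-08.
By linearity: E[X] = C(223, 3)·p³ ≈ 1823471 · 9.01748463e-08 ≈ 0.164431.
Here α = 1, so p = 1/n is exactly at the triangle threshold p ~ 1/n. Asymptotically E[X] → c³/6 = 1³/6 = 1/6 ≈ 0.166667, a bounded constant. In this regime the triangle count is asymptotically Poisson(c³/6).

E[X] ≈ 0.164431; in regime p = Θ(1/n^{1}) E[X] stays bounded (at the triangle threshold p ~ 1/n).


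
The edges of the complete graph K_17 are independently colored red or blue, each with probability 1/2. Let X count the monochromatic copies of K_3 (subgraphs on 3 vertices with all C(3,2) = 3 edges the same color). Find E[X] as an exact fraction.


Let X = Σ_S X_S over the C(17, 3) = 680 subsets S of size 3, where X_S = 1 if the K_3 on S is monochromatic.
For a fixed S, the K_3 on S has C(3, 2) = 3 edges. P[all 3 edges red] = (1/2)^3, and likewise for blue, so P[monochromatic] = 2·(1/2)^3 = 2^{1 − 3} = 1/4.
By linearity: E[X] = C(17, 3) · 2^{1 − 3} = 680 · 1/4 = 170.
Numerically: E[X] ≈ 170.0000.

E[X] = C(17,3)·2^(1−C(3,2)) = 170 ≈ 170.0000.


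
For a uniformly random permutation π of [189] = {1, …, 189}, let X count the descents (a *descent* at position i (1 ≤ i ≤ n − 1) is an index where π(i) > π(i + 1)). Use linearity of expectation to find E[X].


Write X = Σ X_I over i = 1, …, 188, with X_I the indicator of one descent.
There are 188 indicators.
For each fixed i, the pair (π(i), π(i+1)) is a uniformly random ordered pair of distinct values from {1, …, 189}; by symmetry P[π(i) > π(i+1)] = 1/2.
By linearity: E[X] = 188 · (1/2) = (189 − 1) · (1/2) = 94 ≈ 94.0000.

E[X] = 94 = 94.0000.


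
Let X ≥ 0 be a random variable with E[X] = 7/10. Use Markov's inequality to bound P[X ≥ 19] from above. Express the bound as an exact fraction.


μ = E[X] = 7/10, a = 19.
Markov: P[X ≥ 19] ≤ μ/a = (7/10)/19 = 7/190.
Numerically: ≈ 0.03684.
(Since a = 19 > μ = 0.70000, the bound 7/190 is < 1 and informative.)

P[X ≥ 19] ≤ 7/190 ≈ 0.03684.


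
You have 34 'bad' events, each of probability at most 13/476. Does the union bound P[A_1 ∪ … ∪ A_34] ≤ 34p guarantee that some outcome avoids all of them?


Union bound: P[∪_{i=1}^{34} A_i] ≤ Σ_i P[A_i] ≤ 34·p = 34·(13/476) = 13/14.
Numerically: 13/14 ≈ 0.929.
Is 13/14 < 1? YES.
Since P[∪ A_i] ≤ 13/14 < 1, the complement has P[∩ A_i^c] ≥ 1 − 13/14 = 1/14 > 0, so some outcome avoids every A_i.

34·p = 13/14 ≈ 0.929; existence CERTIFIED by the union bound.


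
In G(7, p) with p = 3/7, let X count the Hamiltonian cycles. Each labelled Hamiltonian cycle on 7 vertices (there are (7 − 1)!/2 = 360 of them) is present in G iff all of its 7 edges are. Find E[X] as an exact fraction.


K_7 has (7 − 1)!/2 = 360 labelled Hamiltonian cycles.
For each such Hamiltonian cycle H, let X_H = 1 if all 7 edges of H are present in G. Then P[X_H = 1] = p^{7} = (3/7)^{7} = 2187/823543.
Summing the indicators: E[X] = Σ_H E[X_H] = 360 · p^{7} = 360 · 2187/823543 = 787320/823543.
Numerically: E[X] ≈ 0.956016.

E[X] = 360 · (3/7)^{7} = 787320/823543 ≈ 0.956016.


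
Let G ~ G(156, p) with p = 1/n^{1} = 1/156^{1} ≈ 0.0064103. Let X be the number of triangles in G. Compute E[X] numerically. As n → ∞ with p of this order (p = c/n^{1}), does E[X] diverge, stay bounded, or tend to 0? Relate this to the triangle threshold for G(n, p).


Number of potential triangles: C(156, 3) = 620620.
Each occurs with probability p³ ≈ (0.0064103)³ ≈ 2.6340633e-07.
By linearity: E[X] = C(156, 3)·p³ ≈ 620620 · 2.6340633e-07 ≈ 0.16348.
Here α = 1, so p = 1/n is exactly at the triangle threshold p ~ 1/n. Asymptotically E[X] → c³/6 = 1³/6 = 1/6 ≈ 0.16667, a bounded constant. In this regime the triangle count is asymptotically Poisson(c³/6).

E[X] ≈ 0.16348; in regime p = Θ(1/n^{1}) E[X] stays bounded (at the triangle threshold p ~ 1/n).


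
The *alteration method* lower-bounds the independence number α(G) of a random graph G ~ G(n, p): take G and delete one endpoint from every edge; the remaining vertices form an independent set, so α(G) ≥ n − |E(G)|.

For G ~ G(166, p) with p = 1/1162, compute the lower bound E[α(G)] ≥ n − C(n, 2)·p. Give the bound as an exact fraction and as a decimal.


E[|E(G)|] = C(166, 2)·p = 13695 · (1/1162) = 165/14.
E[α(G)] ≥ n − E[|E(G)|] = 166 − 165/14 = 2159/14.
Numerically: ≈ 154.214.
(This is only a lower bound; the true E[α(G)] may be larger.)

E[α(G)] ≥ 2159/14 ≈ 154.214.


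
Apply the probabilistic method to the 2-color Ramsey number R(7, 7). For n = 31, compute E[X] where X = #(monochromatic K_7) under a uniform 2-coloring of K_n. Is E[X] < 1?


E[X] = C(31, 7) · 2^{1 − 21} = 2629575 · 2^{−20} = 2629575/1048576.
As a reduced fraction: E[X] = 2629575/1048576 ≈ 2.507758.
Is E[X] < 1? NO.
Since E[X] ≥ 1, the first-moment bound is inconclusive at n = 31; it does NOT by itself certify R(7, 7) > 31.

E[X] = 2629575/1048576 ≈ 2.507758; E[X] ≥ 1; first-moment method inconclusive here.


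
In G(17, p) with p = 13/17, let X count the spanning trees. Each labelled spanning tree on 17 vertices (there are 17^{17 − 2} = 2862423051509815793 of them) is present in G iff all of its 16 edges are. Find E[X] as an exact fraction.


K_17 has 17^{17 − 2} = 2862423051509815793 labelled spanning trees.
For each such spanning tree H, let X_H = 1 if all 16 edges of H are present in G. Then P[X_H = 1] = p^{16} = (13/17)^{16} = 665416609183179841/48661191875666868481.
By linearity: E[X] = Σ_H E[X_H] = 2862423051509815793 · p^{16} = 2862423051509815793 · 665416609183179841/48661191875666868481 = 665416609183179841/17.
Numerically: E[X] ≈ 3.914e+16.

E[X] = 2862423051509815793 · (13/17)^{16} = 665416609183179841/17 ≈ 3.914e+16.


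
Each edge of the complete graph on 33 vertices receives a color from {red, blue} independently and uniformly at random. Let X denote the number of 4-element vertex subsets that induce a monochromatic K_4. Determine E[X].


Let X = Σ_S X_S over the C(33, 4) = 40920 subsets S of size 4, where X_S = 1 if the K_4 on S is monochromatic.
For a fixed S, the K_4 on S has C(4, 2) = 6 edges. P[all 6 edges red] = (1/2)^6, and likewise for blue, so P[monochromatic] = 2·(1/2)^6 = 2^{1 − 6} = 1/32.
By linearity: E[X] = C(33, 4) · 2^{1 − 6} = 40920 · 1/32 = 5115/4.
Numerically: E[X] ≈ 1278.750000.

E[X] = C(33,4)·2^(1−C(4,2)) = 5115/4 ≈ 1278.750000.


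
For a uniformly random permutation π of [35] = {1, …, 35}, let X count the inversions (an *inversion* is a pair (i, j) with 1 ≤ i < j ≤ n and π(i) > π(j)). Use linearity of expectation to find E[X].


Write X = Σ X_I over the C(35, 2) = 595 pairs i < j, with X_I the indicator of one inversion.
There are 595 indicators.
For each fixed pair i < j, the values π(i) and π(j) are two distinct elements of {1, …, 35} in uniformly random order; by symmetry P[π(i) > π(j)] = 1/2.
By linearity: E[X] = 595 · (1/2) = C(35, 2) · (1/2) = 595/2 = 595/2 ≈ 297.5000.

E[X] = 595/2 = 297.5000.


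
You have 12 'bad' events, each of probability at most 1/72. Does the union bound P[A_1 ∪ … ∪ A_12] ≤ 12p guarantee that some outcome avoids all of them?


Union bound: P[∪_{i=1}^{12} A_i] ≤ Σ_i P[A_i] ≤ 12·p = 12·(1/72) = 1/6.
Numerically: 1/6 ≈ 0.1666667.
Is 1/6 < 1? YES.
Since P[∪ A_i] ≤ 1/6 < 1, the complement has P[∩ A_i^c] ≥ 1 − 1/6 = 5/6 > 0, so some outcome avoids every A_i.

12·p = 1/6 ≈ 0.1666667; existence CERTIFIED by the union bound.


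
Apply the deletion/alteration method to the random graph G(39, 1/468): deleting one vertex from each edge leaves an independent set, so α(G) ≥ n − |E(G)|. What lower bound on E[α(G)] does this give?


E[|E(G)|] = C(39, 2)·p = 741 · (1/468) = 19/12.
E[α(G)] ≥ n − E[|E(G)|] = 39 − 19/12 = 449/12.
Numerically: ≈ 37.4167.
(This is only a lower bound; the true E[α(G)] may be larger.)

E[α(G)] ≥ 449/12 ≈ 37.4167.


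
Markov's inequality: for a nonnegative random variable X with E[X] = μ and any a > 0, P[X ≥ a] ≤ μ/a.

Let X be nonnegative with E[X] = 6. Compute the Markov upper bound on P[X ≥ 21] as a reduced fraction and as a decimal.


μ = E[X] = 6, a = 21.
Markov: P[X ≥ 21] ≤ μ/a = (6)/21 = 2/7.
Numerically: ≈ 0.2857.
(Since a = 21 > μ = 6.0000, the bound 2/7 is < 1 and informative.)

P[X ≥ 21] ≤ 2/7 ≈ 0.2857.


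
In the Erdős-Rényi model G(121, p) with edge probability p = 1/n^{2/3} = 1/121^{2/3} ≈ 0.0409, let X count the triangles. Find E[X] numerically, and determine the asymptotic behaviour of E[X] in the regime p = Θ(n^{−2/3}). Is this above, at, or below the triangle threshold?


Number of potential triangles: C(121, 3) = 287980.
Each occurs with probability p³ ≈ (0.0409)³ ≈ 6.83013e-05.
By linearity: E[X] = C(121, 3)·p³ ≈ 287980 · 6.83013e-05 ≈ 19.669.
Since α = 2/3 < 1, p = c/n^{2/3} ≫ 1/n is above the triangle threshold p ~ 1/n. Asymptotically E[X] ~ (c³/6)·n^{3(1−α)} = (1³/6)·n^{1} → ∞; triangles are abundant w.h.p.

E[X] ≈ 19.669; in regime p = Θ(1/n^{2/3}) E[X] diverges (above the triangle threshold p ~ 1/n).


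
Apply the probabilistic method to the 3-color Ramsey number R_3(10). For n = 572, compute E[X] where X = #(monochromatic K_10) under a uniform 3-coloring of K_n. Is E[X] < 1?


E[X] = C(572, 10) · 3^{1 − 45} = 954640815642161682606 · 3^{−44} = 954640815642161682606/984770902183611232881.
As a reduced fraction: E[X] = 106071201738017964734/109418989131512359209 ≈ 0.969404.
Is E[X] < 1? YES.
Since E[X] < 1, there exists a 3-coloring of K_{572} with no monochromatic K_10; hence R_3(10) > 572.

E[X] = 106071201738017964734/109418989131512359209 ≈ 0.969404; E[X] < 1, so R_3(10) > 572.


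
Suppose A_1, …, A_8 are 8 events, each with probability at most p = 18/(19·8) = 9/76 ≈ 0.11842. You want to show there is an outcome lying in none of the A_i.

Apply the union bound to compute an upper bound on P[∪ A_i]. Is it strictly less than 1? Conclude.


Union bound: P[∪_{i=1}^{8} A_i] ≤ Σ_i P[A_i] ≤ 8·p = 8·(9/76) = 18/19.
Numerically: 18/19 ≈ 0.94737.
Is 18/19 < 1? YES.
Since P[∪ A_i] ≤ 18/19 < 1, the complement has P[∩ A_i^c] ≥ 1 − 18/19 = 1/19 > 0, so some outcome avoids every A_i.

8·p = 18/19 ≈ 0.94737; existence CERTIFIED by the union bound.


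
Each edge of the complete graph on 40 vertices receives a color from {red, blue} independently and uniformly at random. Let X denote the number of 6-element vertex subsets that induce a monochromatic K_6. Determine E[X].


Let X = Σ_S X_S over the C(40, 6) = 3838380 subsets S of size 6, where X_S = 1 if the K_6 on S is monochromatic.
For a fixed S, the K_6 on S has C(6, 2) = 15 edges. P[all 15 edges red] = (1/2)^15, and likewise for blue, so P[monochromatic] = 2·(1/2)^15 = 2^{1 − 15} = 1/16384.
By linearity of expectation: E[X] = C(40, 6) · 2^{1 − 15} = 3838380 · 1/16384 = 959595/4096.
Numerically: E[X] ≈ 234.276.

E[X] = C(40,6)·2^(1−C(6,2)) = 959595/4096 ≈ 234.276.


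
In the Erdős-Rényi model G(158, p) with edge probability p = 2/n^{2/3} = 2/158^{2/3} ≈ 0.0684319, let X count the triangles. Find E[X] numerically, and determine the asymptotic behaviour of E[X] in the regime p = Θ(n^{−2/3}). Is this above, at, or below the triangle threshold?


Number of potential triangles: C(158, 3) = 644956.
Each occurs with probability p³ ≈ (0.0684319)³ ≈ 3.20461465e-04.
By linearity: E[X] = C(158, 3)·p³ ≈ 644956 · 3.20461465e-04 ≈ 206.683544.
Since α = 2/3 < 1, p = c/n^{2/3} ≫ 1/n is above the triangle threshold p ~ 1/n. Asymptotically E[X] ~ (c³/6)·n^{3(1−α)} = (2³/6)·n^{1} → ∞; triangles are abundant w.h.p.

E[X] ≈ 206.683544; in regime p = Θ(1/n^{2/3}) E[X] diverges (above the triangle threshold p ~ 1/n).


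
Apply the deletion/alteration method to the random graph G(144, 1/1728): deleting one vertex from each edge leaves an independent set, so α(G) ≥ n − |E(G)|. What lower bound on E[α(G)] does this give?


E[|E(G)|] = C(144, 2)·p = 10296 · (1/1728) = 143/24.
E[α(G)] ≥ n − E[|E(G)|] = 144 − 143/24 = 3313/24.
Numerically: ≈ 138.0417.
(This is only a lower bound; the true E[α(G)] may be larger.)

E[α(G)] ≥ 3313/24 ≈ 138.0417.


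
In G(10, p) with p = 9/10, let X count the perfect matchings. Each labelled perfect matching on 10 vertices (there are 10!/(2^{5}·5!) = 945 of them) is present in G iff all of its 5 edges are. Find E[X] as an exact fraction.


K_10 has 10!/(2^{5}·5!) = 945 labelled perfect matchings.
For each such perfect matching H, let X_H = 1 if all 5 edges of H are present in G. Then P[X_H = 1] = p^{5} = (9/10)^{5} = 59049/100000.
Summing the indicators: E[X] = Σ_H E[X_H] = 945 · p^{5} = 945 · 59049/100000 = 11160261/20000.
Numerically: E[X] ≈ 558.013.

E[X] = 945 · (9/10)^{5} = 11160261/20000 ≈ 558.013.


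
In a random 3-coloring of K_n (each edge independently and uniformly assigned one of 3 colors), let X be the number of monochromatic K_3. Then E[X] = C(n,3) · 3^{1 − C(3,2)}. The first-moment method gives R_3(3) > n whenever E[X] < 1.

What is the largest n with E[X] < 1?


We need C(n, 3) · 3^{1 − 3} < 1, i.e. C(n, 3) < 3^{3 − 1} = 9.
Check values of n near the boundary:
  n = 3: C(3, 3) = 1; 1 < 9? YES
  n = 4: C(4, 3) = 4; 4 < 9? YES
  n = 5: C(5, 3) = 10; 10 < 9? NO
The largest n with C(n, 3) < 9 is n = 4 (where E[X] = 4/9 ≈ 0.4444). Hence R_3(3) > 4, i.e. R_3(3) ≥ 5.

Largest n = 4; hence R_3(3) > 4.


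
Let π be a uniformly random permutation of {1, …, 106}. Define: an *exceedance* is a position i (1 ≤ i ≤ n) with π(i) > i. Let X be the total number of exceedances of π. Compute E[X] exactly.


Write X = Σ_{i=1}^{106} X_i, where X_i = 1_{π(i) > i}.
For each fixed i, π(i) is uniform over {1, …, 106} (marginal of a uniform permutation), so P[π(i) > i] = (n − i)/n. Summing: Σ_{i=1}^{106} (n − i)/n = (0 + 1 + … + 105)/106 = 106(106 − 1)/(2·106) = (106 − 1)/2.
Hence E[X] = Σ_{i=1}^{106} (106 − i)/106 = 105/2 ≈ 52.500000.

E[X] = 105/2 = 52.500000.


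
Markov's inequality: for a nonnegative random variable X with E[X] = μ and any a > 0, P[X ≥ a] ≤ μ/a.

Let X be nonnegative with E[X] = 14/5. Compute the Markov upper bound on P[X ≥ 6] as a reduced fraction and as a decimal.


μ = E[X] = 14/5, a = 6.
Markov: P[X ≥ 6] ≤ μ/a = (14/5)/6 = 7/15.
Numerically: ≈ 0.466667.
(Since a = 6 > μ = 2.800000, the bound 7/15 is < 1 and informative.)

P[X ≥ 6] ≤ 7/15 ≈ 0.466667.


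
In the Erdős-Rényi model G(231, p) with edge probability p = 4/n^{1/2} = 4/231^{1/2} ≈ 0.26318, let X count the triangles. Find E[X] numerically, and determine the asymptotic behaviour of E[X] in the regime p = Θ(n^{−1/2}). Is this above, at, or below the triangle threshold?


Number of potential triangles: C(231, 3) = 2027795.
Each occurs with probability p³ ≈ (0.26318)³ ≈ 1.8228965e-02.
By linearity: E[X] = C(231, 3)·p³ ≈ 2027795 · 1.8228965e-02 ≈ 36964.60349.
Since α = 1/2 < 1, p = c/n^{1/2} ≫ 1/n is above the triangle threshold p ~ 1/n. Asymptotically E[X] ~ (c³/6)·n^{3(1−α)} = (4³/6)·n^{1.5} → ∞; triangles are abundant w.h.p.

E[X] ≈ 36964.60349; in regime p = Θ(1/n^{1/2}) E[X] diverges (above the triangle threshold p ~ 1/n).


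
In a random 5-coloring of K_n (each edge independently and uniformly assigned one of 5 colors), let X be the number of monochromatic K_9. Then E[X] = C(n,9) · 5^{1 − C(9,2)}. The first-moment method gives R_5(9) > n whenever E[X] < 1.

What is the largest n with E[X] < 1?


We need C(n, 9) · 5^{1 − 36} < 1, i.e. C(n, 9) < 5^{36 − 1} = 2910383045673370361328125.
Check values of n near the boundary:
  n = 2170: C(2170, 9) = 2891746779868845075610510; 2891746779868845075610510 < 2910383045673370361328125? YES
  n = 2171: C(2171, 9) = 2903784578674959601827205; 2903784578674959601827205 < 2910383045673370361328125? YES
  n = 2172: C(2172, 9) = 2915866900084148060642020; 2915866900084148060642020 < 2910383045673370361328125? NO
  n = 2173: C(2173, 9) = 2927993888115921319674265; 2927993888115921319674265 < 2910383045673370361328125? NO
  n = 2174: C(2174, 9) = 2940165687188920530702934; 2940165687188920530702934 < 2910383045673370361328125? NO
The largest n with C(n, 9) < 2910383045673370361328125 is n = 2171 (where E[X] = 580756915734991920365441/582076609134674072265625 ≈ 0.998). Hence R_5(9) > 2171, i.e. R_5(9) ≥ 2172.

Largest n = 2171; hence R_5(9) > 2171.


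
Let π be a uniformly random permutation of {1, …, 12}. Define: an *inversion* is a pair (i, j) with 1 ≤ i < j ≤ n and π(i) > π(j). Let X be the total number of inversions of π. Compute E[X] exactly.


Write X = Σ X_I over the C(12, 2) = 66 pairs i < j, with X_I the indicator of one inversion.
There are 66 indicators.
For each fixed pair i < j, the values π(i) and π(j) are two distinct elements of {1, …, 12} in uniformly random order; by symmetry P[π(i) > π(j)] = 1/2.
By linearity: E[X] = 66 · (1/2) = C(12, 2) · (1/2) = 66/2 = 33 ≈ 33.0000.

E[X] = 33 = 33.0000.


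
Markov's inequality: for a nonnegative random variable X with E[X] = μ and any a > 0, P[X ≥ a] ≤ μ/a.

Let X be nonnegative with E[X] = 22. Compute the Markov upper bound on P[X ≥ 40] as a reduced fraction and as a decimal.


μ = E[X] = 22, a = 40.
Markov: P[X ≥ 40] ≤ μ/a = (22)/40 = 11/20.
Numerically: ≈ 0.5500.
(Since a = 40 > μ = 22.0000, the bound 11/20 is < 1 and informative.)

P[X ≥ 40] ≤ 11/20 ≈ 0.5500.


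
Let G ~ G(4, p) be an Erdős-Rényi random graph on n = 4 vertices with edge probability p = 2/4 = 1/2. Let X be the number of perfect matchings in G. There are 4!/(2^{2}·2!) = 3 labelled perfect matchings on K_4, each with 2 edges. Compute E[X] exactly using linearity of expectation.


K_4 has 4!/(2^{2}·2!) = 3 labelled perfect matchings.
For each such perfect matching H, let X_H = 1 if all 2 edges of H are present in G. Then P[X_H = 1] = p^{2} = (1/2)^{2} = 1/4.
Summing the indicators: E[X] = Σ_H E[X_H] = 3 · p^{2} = 3 · 1/4 = 3/4.
Numerically: E[X] ≈ 0.75.

E[X] = 3 · (1/2)^{2} = 3/4 ≈ 0.75.


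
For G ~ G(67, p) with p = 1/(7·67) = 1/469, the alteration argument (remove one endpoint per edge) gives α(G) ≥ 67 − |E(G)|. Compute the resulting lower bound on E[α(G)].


E[|E(G)|] = C(67, 2)·p = 2211 · (1/469) = 33/7.
E[α(G)] ≥ n − E[|E(G)|] = 67 − 33/7 = 436/7.
Numerically: ≈ 62.28571.
(This is only a lower bound; the true E[α(G)] may be larger.)

E[α(G)] ≥ 436/7 ≈ 62.28571.


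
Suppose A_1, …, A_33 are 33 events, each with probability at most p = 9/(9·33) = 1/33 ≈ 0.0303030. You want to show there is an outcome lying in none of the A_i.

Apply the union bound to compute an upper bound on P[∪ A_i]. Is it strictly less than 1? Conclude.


Union bound: P[∪_{i=1}^{33} A_i] ≤ Σ_i P[A_i] ≤ 33·p = 33·(1/33) = 1.
Numerically: 1 ≈ 1.0000000.
Is 1 < 1? NO.
Since the bound 1 is ≥ 1, the union bound is uninformative here; it does NOT by itself certify existence.

33·p = 1 ≈ 1.0000000; existence NOT certified by the union bound.


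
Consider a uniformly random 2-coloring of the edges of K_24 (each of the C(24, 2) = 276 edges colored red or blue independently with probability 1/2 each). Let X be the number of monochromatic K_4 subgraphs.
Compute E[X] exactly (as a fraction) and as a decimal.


Let X = Σ_S X_S over the C(24, 4) = 10626 subsets S of size 4, where X_S = 1 if the K_4 on S is monochromatic.
For a fixed S, the K_4 on S has C(4, 2) = 6 edges. P[all 6 edges red] = (1/2)^6, and likewise for blue, so P[monochromatic] = 2·(1/2)^6 = 2^{1 − 6} = 1/32.
Summing: E[X] = C(24, 4) · 2^{1 − 6} = 10626 · 1/32 = 5313/16.
Numerically: E[X] ≈ 332.0625.

E[X] = C(24,4)·2^(1−C(4,2)) = 5313/16 ≈ 332.0625.


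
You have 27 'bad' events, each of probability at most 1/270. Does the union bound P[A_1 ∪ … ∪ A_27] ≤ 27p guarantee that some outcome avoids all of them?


Union bound: P[∪_{i=1}^{27} A_i] ≤ Σ_i P[A_i] ≤ 27·p = 27·(1/270) = 1/10.
Numerically: 1/10 ≈ 0.10000.
Is 1/10 < 1? YES.
Since P[∪ A_i] ≤ 1/10 < 1, the complement has P[∩ A_i^c] ≥ 1 − 1/10 = 9/10 > 0, so some outcome avoids every A_i.

27·p = 1/10 ≈ 0.10000; existence CERTIFIED by the union bound.


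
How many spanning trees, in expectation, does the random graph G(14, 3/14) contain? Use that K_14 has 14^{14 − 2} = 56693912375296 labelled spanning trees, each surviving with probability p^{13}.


K_14 has 14^{14 − 2} = 56693912375296 labelled spanning trees.
For each such spanning tree H, let X_H = 1 if all 13 edges of H are present in G. Then P[X_H = 1] = p^{13} = (3/14)^{13} = 1594323/793714773254144.
By linearity: E[X] = Σ_H E[X_H] = 56693912375296 · p^{13} = 56693912375296 · 1594323/793714773254144 = 1594323/14.
Numerically: E[X] ≈ 1.139e+05.

E[X] = 56693912375296 · (3/14)^{13} = 1594323/14 ≈ 1.139e+05.


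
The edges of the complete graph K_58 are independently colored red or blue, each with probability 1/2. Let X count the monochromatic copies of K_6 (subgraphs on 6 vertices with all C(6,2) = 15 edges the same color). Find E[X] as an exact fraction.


Let X = Σ_S X_S over the C(58, 6) = 40475358 subsets S of size 6, where X_S = 1 if the K_6 on S is monochromatic.
For a fixed S, the K_6 on S has C(6, 2) = 15 edges. P[all 15 edges red] = (1/2)^15, and likewise for blue, so P[monochromatic] = 2·(1/2)^15 = 2^{1 − 15} = 1/16384.
By linearity: E[X] = C(58, 6) · 2^{1 − 15} = 40475358 · 1/16384 = 20237679/8192.
Numerically: E[X] ≈ 2470.420.

E[X] = C(58,6)·2^(1−C(6,2)) = 20237679/8192 ≈ 2470.420.


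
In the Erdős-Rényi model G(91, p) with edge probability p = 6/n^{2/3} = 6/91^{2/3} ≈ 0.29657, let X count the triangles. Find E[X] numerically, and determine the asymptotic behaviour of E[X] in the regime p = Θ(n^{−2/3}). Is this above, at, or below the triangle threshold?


Number of potential triangles: C(91, 3) = 121485.
Each occurs with probability p³ ≈ (0.29657)³ ≈ 2.6083806e-02.
By linearity: E[X] = C(91, 3)·p³ ≈ 121485 · 2.6083806e-02 ≈ 3168.79121.
Since α = 2/3 < 1, p = c/n^{2/3} ≫ 1/n is above the triangle threshold p ~ 1/n. Asymptotically E[X] ~ (c³/6)·n^{3(1−α)} = (6³/6)·n^{1} → ∞; triangles are abundant w.h.p.

E[X] ≈ 3168.79121; in regime p = Θ(1/n^{2/3}) E[X] diverges (above the triangle threshold p ~ 1/n).


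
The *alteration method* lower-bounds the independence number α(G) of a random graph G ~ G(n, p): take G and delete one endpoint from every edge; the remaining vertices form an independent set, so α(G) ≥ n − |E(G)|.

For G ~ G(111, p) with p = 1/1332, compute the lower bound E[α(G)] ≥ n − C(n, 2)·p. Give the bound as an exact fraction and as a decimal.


E[|E(G)|] = C(111, 2)·p = 6105 · (1/1332) = 55/12.
E[α(G)] ≥ n − E[|E(G)|] = 111 − 55/12 = 1277/12.
Numerically: ≈ 106.4167.
(This is only a lower bound; the true E[α(G)] may be larger.)

E[α(G)] ≥ 1277/12 ≈ 106.4167.


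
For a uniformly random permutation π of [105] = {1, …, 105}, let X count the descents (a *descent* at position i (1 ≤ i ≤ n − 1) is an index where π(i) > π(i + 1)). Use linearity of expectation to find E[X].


Write X = Σ X_I over i = 1, …, 104, with X_I the indicator of one descent.
There are 104 indicators.
For each fixed i, the pair (π(i), π(i+1)) is a uniformly random ordered pair of distinct values from {1, …, 105}; by symmetry P[π(i) > π(i+1)] = 1/2.
By linearity: E[X] = 104 · (1/2) = (105 − 1) · (1/2) = 52 ≈ 52.000000.

E[X] = 52 = 52.000000.


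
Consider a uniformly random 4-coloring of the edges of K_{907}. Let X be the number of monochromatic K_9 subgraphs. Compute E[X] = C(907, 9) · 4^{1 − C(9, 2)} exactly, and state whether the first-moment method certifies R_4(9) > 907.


E[X] = C(907, 9) · 4^{1 − 36} = 1100045734961417331175 · 4^{−35} = 1100045734961417331175/1180591620717411303424.
As a reduced fraction: E[X] = 1100045734961417331175/1180591620717411303424 ≈ 0.932.
Is E[X] < 1? YES.
Since E[X] < 1, there exists a 4-coloring of K_{907} with no monochromatic K_9; hence R_4(9) > 907.

E[X] = 1100045734961417331175/1180591620717411303424 ≈ 0.932; E[X] < 1, so R_4(9) > 907.


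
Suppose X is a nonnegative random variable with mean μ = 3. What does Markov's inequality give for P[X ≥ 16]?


μ = E[X] = 3, a = 16.
Markov: P[X ≥ 16] ≤ μ/a = (3)/16 = 3/16.
Numerically: ≈ 0.188.
(Since a = 16 > μ = 3.000, the bound 3/16 is < 1 and informative.)

P[X ≥ 16] ≤ 3/16 ≈ 0.188.


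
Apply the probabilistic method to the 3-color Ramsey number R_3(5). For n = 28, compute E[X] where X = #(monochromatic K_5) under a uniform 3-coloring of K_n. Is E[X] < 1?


E[X] = C(28, 5) · 3^{1 − 10} = 98280 · 3^{−9} = 98280/19683.
As a reduced fraction: E[X] = 3640/729 ≈ 4.9931413.
Is E[X] < 1? NO.
Since E[X] ≥ 1, the first-moment bound is inconclusive at n = 28; it does NOT by itself certify R_3(5) > 28.

E[X] = 3640/729 ≈ 4.9931413; E[X] ≥ 1; first-moment method inconclusive here.


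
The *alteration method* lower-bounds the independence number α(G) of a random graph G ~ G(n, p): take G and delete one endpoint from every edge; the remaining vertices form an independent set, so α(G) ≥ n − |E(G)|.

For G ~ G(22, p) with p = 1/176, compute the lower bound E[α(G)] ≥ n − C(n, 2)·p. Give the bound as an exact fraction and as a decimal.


E[|E(G)|] = C(22, 2)·p = 231 · (1/176) = 21/16.
E[α(G)] ≥ n − E[|E(G)|] = 22 − 21/16 = 331/16.
Numerically: ≈ 20.688.
(This is only a lower bound; the true E[α(G)] may be larger.)

E[α(G)] ≥ 331/16 ≈ 20.688.


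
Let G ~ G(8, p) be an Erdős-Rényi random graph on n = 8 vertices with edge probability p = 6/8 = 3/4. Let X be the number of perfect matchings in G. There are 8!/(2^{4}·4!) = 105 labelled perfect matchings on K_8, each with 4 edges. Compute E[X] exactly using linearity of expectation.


K_8 has 8!/(2^{4}·4!) = 105 labelled perfect matchings.
For each such perfect matching H, let X_H = 1 if all 4 edges of H are present in G. Then P[X_H = 1] = p^{4} = (3/4)^{4} = 81/256.
By linearity: E[X] = Σ_H E[X_H] = 105 · p^{4} = 105 · 81/256 = 8505/256.
Numerically: E[X] ≈ 33.2.

E[X] = 105 · (3/4)^{4} = 8505/256 ≈ 33.2.
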